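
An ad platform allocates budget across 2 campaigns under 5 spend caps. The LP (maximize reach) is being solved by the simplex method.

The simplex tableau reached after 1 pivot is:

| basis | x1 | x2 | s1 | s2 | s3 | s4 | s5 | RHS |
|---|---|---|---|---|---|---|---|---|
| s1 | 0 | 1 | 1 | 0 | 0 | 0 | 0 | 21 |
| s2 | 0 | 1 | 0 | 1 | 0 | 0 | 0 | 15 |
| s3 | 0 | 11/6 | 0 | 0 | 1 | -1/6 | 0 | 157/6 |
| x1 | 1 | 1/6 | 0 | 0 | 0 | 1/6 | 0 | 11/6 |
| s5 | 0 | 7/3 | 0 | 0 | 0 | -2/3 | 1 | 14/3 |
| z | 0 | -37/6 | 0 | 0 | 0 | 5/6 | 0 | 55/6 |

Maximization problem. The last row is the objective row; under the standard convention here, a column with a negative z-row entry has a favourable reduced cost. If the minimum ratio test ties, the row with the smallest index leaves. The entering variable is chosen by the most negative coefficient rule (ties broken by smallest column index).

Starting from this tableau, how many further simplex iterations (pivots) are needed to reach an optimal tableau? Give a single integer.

pivot: x2 in, s5 out → z = 43/2
pivot: s4 in, x1 out → z = 28
No improving column remains; optimal.

2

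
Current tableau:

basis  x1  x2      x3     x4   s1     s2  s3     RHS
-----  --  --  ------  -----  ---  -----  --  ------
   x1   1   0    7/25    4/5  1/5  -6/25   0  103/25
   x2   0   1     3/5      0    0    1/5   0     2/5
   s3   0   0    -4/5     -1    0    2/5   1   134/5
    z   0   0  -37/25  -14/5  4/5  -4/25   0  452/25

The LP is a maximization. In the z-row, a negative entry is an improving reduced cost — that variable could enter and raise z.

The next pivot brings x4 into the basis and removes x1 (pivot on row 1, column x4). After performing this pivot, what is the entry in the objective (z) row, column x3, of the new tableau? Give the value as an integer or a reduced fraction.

Pivot element is row 1, column x4: 4/5.
Normalize row 1: new (row 1, x3) = (7/25)/(4/5) = 7/20.
z-row ← z-row − (-14/5)·(new row 1): -37/25 − (-14/5)·(7/20) = -1/2.

-1/2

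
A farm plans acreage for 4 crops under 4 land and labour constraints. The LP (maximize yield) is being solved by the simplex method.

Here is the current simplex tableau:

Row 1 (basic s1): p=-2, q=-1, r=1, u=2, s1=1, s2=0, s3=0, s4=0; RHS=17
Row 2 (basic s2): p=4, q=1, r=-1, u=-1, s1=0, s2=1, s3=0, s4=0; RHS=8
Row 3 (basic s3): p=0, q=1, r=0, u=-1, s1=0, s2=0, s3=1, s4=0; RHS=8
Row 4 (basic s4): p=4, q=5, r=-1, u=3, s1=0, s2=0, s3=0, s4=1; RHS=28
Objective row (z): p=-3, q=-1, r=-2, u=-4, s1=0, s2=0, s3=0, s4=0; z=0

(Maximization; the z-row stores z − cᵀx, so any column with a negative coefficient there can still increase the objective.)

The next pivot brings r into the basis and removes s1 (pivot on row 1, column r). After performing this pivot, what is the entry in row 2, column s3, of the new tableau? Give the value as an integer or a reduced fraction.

0

Pivot element is row 1, column r: 1.
Normalize row 1: new (row 1, s3) = 0/1 = 0.
row 2 ← row 2 − (-1)·(new row 1): 0 − (-1)·0 = 0.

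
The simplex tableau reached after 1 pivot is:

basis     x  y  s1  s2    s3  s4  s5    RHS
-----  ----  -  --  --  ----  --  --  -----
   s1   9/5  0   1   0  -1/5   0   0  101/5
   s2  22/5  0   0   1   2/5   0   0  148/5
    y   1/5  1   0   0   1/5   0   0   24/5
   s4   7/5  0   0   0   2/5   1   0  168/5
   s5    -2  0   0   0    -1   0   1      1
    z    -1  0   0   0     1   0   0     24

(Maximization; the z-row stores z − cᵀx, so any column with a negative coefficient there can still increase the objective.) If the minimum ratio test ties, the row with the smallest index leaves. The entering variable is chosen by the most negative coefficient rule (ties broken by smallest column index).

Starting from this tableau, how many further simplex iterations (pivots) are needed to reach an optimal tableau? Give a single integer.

pivot: x in, s2 out → z = 338/11
No improving column remains; optimal.

1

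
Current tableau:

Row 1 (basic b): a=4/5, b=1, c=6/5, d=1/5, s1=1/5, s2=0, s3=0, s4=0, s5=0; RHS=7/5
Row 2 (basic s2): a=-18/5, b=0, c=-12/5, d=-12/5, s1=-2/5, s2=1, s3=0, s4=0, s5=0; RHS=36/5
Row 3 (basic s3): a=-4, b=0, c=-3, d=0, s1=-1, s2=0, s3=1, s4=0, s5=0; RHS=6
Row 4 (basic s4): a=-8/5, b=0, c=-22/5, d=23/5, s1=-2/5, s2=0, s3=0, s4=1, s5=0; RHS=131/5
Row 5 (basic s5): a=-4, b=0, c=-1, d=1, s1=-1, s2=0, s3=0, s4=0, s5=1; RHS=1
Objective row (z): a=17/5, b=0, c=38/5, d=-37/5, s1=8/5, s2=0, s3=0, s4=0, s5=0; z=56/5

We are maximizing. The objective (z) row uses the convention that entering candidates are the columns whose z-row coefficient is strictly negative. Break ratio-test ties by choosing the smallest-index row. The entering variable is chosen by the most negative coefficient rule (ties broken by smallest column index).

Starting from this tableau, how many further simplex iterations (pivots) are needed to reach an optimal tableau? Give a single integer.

pivot: d in, s5 out → z = 93/5
pivot: a in, b out → z = 153/4
No improving column remains; optimal.

2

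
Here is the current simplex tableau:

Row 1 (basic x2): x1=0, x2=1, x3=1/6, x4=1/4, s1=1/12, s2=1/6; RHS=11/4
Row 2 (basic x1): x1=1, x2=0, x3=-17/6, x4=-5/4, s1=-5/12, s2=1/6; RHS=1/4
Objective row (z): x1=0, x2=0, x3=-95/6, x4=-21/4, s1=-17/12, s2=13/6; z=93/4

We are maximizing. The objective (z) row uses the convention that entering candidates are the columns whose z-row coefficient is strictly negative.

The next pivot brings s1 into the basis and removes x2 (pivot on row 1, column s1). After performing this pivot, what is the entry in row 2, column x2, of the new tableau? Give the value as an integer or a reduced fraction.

Pivot element is row 1, column s1: 1/12.
Normalize row 1: new (row 1, x2) = 1/(1/12) = 12.
row 2 ← row 2 − (-5/12)·(new row 1): 0 − (-5/12)·12 = 5.

5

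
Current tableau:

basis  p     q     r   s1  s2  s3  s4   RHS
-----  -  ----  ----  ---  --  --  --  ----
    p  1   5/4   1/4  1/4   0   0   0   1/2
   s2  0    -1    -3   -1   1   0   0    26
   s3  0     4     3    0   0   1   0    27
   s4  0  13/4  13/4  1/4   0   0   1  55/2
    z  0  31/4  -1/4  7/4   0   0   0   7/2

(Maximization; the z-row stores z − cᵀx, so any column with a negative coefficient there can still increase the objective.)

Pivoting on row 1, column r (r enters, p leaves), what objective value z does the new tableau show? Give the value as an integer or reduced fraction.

4

Minimum ratio for r: (1/2)/(1/4) = 2.
z changes by −(z-row coeff of r)·ratio = −(-1/4)·2 = 1/2.
New z = 7/2 + (1/2) = 4.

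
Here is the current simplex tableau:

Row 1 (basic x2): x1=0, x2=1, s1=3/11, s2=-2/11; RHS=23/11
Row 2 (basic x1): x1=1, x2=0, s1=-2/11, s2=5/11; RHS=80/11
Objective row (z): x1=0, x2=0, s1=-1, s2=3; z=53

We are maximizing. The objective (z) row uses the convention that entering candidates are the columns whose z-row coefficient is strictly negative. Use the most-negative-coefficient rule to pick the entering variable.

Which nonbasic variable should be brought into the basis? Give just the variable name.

s1

Objective-row coefficients: x1: 0, x2: 0, s1: -1, s2: 3.
The most negative is -1 in column s1, so s1 enters.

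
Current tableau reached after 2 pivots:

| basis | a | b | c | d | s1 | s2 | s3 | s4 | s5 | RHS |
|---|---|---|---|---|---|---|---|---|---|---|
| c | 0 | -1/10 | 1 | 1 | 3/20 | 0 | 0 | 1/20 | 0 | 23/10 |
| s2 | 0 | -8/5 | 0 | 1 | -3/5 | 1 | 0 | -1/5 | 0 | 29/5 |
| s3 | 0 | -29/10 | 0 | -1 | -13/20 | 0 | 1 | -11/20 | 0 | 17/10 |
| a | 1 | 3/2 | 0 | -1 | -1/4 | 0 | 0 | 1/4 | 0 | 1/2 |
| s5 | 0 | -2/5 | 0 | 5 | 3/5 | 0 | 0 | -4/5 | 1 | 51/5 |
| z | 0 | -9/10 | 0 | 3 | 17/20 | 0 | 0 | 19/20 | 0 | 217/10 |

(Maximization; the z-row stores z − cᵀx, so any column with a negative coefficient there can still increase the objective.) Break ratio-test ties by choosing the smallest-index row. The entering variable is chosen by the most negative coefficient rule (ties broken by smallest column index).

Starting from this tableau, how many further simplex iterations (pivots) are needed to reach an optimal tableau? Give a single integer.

pivot: b in, a out → z = 22
No improving column remains; optimal.

1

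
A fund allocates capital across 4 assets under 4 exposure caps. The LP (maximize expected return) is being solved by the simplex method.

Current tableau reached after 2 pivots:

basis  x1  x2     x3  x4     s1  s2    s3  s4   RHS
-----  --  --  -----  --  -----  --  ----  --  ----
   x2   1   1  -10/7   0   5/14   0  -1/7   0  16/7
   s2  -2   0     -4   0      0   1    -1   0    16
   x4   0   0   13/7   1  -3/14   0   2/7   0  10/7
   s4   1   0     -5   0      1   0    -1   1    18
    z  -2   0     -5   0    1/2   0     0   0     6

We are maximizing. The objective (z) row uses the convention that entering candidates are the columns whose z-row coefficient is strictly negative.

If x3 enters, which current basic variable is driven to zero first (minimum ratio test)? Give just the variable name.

Ratios: row 1 (x2): entry -10/7 ≤ 0, skip; row 2 (s2): entry -4 ≤ 0, skip; row 3 (x4): (10/7)/(13/7) = 10/13; row 4 (s4): entry -5 ≤ 0, skip.
Minimum ratio 10/13 is in the x4 row, so x4 leaves.

x4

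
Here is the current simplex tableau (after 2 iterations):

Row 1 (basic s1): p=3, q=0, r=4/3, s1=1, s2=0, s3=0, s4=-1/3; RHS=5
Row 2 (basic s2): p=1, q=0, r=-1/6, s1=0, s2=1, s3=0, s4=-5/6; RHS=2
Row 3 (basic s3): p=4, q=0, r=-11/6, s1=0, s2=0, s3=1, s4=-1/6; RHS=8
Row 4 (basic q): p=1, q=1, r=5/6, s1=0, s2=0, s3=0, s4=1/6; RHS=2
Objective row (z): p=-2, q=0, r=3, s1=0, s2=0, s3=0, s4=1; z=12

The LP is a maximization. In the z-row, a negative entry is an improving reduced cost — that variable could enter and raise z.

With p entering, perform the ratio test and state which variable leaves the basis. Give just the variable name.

Ratios: row 1 (s1): 5/3 = 5/3; row 2 (s2): 2/1 = 2; row 3 (s3): 8/4 = 2; row 4 (q): 2/1 = 2.
Minimum ratio 5/3 is in the s1 row, so s1 leaves.

s1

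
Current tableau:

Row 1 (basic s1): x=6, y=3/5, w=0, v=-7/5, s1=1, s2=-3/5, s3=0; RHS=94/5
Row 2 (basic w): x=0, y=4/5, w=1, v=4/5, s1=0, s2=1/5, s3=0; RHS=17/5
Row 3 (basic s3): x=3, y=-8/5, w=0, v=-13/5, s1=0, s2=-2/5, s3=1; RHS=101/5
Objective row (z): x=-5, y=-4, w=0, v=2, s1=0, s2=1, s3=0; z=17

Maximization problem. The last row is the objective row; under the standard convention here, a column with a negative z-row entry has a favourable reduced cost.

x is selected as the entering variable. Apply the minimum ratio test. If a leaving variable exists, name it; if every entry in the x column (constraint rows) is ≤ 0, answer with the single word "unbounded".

s1

Ratios: row 1 (s1): (94/5)/6 = 47/15; row 2 (w): entry 0 ≤ 0, skip; row 3 (s3): (101/5)/3 = 101/15.
Minimum ratio is in the s1 row, so s1 leaves.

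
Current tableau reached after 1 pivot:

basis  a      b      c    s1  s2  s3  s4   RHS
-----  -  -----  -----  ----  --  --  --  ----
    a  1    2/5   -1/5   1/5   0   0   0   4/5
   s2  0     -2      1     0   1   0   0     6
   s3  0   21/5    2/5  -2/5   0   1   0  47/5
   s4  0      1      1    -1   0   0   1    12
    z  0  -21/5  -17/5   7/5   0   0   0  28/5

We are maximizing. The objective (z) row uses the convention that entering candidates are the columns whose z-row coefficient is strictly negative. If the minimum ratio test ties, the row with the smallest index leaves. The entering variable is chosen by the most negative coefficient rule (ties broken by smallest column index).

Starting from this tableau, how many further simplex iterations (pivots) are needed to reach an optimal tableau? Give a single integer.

pivot: b in, a out → z = 14
pivot: c in, s3 out → z = 81/5
pivot: a in, s2 out → z = 207/5
No improving column remains; optimal.

3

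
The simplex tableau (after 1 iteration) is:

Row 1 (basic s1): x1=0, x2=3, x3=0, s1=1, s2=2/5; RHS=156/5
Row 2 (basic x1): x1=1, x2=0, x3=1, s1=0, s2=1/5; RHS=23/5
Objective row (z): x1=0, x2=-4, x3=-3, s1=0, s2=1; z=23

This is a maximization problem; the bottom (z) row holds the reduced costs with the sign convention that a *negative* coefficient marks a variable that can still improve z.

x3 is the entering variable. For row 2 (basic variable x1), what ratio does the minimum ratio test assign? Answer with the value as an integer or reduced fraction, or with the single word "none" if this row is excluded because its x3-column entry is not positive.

23/5

Ratio = RHS / (x3 entry) = (23/5) / 1 = 23/5.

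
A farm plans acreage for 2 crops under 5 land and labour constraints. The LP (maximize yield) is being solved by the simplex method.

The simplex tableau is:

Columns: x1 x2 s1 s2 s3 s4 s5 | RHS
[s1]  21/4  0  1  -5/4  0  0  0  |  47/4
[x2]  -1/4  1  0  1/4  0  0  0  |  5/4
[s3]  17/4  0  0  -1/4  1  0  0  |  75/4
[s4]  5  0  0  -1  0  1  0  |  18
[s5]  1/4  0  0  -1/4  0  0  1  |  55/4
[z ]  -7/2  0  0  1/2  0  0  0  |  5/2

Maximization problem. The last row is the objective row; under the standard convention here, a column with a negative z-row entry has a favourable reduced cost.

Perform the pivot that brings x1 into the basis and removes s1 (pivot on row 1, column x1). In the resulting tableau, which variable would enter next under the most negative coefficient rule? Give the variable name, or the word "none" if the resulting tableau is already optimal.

s2

Pivot element 21/4. New z-row = old z-row − (-7/2)·(row 1/(21/4)).
Updated z-row coefficients: x1: 0, x2: 0, s1: 2/3, s2: -1/3, s3: 0, s4: 0, s5: 0.
The most negative is -1/3 in column s2, so s2 would enter next.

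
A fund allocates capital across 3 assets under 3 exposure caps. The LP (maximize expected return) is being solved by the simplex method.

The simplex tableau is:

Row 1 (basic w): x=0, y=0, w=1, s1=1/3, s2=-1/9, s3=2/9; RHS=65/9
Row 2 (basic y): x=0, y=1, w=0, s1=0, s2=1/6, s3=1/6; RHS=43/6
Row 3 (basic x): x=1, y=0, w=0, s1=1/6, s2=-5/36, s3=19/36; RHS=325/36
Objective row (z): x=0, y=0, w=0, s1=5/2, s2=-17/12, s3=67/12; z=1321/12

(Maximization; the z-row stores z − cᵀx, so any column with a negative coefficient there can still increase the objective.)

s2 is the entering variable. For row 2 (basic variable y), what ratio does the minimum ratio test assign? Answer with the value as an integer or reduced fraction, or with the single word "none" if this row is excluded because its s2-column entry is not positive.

43

Ratio = RHS / (s2 entry) = (43/6) / (1/6) = 43.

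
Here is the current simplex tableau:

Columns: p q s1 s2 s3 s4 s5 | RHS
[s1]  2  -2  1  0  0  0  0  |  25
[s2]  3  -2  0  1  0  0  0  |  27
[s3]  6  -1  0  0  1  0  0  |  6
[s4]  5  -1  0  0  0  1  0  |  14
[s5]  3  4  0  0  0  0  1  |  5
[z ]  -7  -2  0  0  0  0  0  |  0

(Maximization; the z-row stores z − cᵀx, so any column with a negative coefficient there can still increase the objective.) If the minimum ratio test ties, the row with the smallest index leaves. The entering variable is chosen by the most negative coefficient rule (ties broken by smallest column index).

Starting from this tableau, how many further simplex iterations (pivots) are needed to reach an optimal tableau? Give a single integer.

2

pivot: p in, s3 out → z = 7
pivot: q in, s5 out → z = 227/27
No improving column remains; optimal.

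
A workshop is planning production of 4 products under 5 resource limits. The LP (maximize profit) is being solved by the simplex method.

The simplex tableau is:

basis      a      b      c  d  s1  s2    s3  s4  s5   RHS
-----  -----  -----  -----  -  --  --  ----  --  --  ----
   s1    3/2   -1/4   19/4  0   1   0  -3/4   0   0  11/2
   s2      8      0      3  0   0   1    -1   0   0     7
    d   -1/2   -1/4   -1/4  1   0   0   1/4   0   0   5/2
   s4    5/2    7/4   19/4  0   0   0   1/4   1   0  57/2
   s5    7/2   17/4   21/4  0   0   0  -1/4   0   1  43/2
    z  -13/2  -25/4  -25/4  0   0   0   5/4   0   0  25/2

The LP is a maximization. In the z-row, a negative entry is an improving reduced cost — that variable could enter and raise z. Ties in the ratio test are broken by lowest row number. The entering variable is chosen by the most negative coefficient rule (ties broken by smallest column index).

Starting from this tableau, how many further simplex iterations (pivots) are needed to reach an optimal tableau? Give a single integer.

2

pivot: a in, s2 out → z = 291/16
pivot: b in, s5 out → z = 6161/136
No improving column remains; optimal.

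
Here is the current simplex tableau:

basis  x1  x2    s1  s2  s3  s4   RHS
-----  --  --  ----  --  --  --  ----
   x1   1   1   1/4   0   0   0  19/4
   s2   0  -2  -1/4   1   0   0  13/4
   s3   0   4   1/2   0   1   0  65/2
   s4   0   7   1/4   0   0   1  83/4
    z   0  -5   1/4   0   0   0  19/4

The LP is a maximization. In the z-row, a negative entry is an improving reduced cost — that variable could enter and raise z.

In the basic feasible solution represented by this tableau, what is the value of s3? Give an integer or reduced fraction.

65/2

s3 is basic (row 3); its value is the RHS of that row: 65/2.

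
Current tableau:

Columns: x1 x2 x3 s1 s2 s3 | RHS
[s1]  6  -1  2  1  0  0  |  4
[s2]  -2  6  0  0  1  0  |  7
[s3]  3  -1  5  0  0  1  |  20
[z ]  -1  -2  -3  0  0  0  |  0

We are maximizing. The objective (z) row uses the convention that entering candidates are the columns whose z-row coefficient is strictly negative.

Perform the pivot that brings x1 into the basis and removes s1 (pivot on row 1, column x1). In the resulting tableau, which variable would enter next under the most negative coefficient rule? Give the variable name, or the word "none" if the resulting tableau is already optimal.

Pivot element 6. New z-row = old z-row − (-1)·(row 1/6).
Updated z-row coefficients: x1: 0, x2: -13/6, x3: -8/3, s1: 1/6, s2: 0, s3: 0.
The most negative is -8/3 in column x3, so x3 would enter next.

x3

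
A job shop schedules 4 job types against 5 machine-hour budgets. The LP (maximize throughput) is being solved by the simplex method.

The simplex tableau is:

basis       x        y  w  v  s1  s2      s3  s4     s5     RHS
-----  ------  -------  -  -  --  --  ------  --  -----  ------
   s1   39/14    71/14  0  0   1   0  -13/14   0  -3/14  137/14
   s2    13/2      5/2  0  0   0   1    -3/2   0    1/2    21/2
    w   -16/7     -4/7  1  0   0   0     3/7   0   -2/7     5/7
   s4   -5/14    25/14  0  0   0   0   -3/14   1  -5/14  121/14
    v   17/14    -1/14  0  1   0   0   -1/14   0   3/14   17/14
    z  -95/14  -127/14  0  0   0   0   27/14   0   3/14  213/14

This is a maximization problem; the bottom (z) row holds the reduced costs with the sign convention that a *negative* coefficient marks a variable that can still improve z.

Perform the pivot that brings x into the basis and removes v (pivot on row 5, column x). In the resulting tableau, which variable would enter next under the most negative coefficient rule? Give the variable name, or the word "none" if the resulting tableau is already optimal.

Pivot element 17/14. New z-row = old z-row − (-95/14)·(row 5/(17/14)).
Updated z-row coefficients: x: 0, y: -161/17, w: 0, v: 95/17, s1: 0, s2: 0, s3: 26/17, s4: 0, s5: 24/17.
The most negative is -161/17 in column y, so y would enter next.

y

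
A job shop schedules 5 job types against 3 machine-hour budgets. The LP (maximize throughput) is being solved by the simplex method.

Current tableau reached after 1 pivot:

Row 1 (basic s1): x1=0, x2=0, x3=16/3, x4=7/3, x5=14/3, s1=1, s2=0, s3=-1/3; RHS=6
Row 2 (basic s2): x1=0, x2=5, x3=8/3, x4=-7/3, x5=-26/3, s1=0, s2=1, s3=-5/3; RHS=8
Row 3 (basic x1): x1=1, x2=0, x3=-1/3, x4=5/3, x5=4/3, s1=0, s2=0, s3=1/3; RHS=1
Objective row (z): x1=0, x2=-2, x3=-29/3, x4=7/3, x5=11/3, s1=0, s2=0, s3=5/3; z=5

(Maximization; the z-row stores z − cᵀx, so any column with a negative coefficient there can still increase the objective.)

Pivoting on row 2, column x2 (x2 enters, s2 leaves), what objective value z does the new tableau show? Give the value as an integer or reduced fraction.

Minimum ratio for x2: 8/5 = 8/5.
z changes by −(z-row coeff of x2)·ratio = −(-2)·(8/5) = 16/5.
New z = 5 + (16/5) = 41/5.

41/5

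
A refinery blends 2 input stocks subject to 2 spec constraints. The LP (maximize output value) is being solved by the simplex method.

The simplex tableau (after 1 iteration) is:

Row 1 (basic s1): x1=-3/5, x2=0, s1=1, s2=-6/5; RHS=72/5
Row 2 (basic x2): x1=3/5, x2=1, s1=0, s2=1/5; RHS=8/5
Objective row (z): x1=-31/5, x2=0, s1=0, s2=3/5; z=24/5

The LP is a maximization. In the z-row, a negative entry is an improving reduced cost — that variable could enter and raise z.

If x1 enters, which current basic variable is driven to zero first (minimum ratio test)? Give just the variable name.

Ratios: row 1 (s1): entry -3/5 ≤ 0, skip; row 2 (x2): (8/5)/(3/5) = 8/3.
Minimum ratio 8/3 is in the x2 row, so x2 leaves.

x2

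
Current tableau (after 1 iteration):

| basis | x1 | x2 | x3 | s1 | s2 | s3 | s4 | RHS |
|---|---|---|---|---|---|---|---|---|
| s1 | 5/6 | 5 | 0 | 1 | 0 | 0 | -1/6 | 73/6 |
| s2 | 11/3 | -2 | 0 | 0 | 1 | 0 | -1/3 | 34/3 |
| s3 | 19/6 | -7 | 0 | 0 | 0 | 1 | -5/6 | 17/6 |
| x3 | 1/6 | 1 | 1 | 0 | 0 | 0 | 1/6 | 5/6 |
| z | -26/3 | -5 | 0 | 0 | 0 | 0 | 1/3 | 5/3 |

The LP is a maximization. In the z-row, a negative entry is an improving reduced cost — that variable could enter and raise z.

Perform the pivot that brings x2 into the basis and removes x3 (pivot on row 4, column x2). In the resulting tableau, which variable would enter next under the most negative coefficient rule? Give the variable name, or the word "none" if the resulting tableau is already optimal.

x1

Pivot element 1. New z-row = old z-row − (-5)·(row 4/1).
Updated z-row coefficients: x1: -47/6, x2: 0, x3: 5, s1: 0, s2: 0, s3: 0, s4: 7/6.
The most negative is -47/6 in column x1, so x1 would enter next.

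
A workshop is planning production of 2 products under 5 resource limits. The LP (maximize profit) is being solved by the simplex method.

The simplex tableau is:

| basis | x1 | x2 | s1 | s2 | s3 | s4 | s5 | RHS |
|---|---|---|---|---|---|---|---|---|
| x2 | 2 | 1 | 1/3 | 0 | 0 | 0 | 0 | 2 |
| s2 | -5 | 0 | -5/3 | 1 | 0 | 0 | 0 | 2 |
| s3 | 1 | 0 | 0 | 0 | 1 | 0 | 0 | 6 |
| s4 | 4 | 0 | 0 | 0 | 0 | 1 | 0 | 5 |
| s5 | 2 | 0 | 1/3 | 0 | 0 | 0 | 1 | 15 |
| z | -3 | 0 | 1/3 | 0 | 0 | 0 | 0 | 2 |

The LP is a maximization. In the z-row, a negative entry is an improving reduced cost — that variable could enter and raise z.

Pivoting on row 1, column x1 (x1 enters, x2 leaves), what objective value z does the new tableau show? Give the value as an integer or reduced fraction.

5

Minimum ratio for x1: 2/2 = 1.
z changes by −(z-row coeff of x1)·ratio = −(-3)·1 = 3.
New z = 2 + 3 = 5.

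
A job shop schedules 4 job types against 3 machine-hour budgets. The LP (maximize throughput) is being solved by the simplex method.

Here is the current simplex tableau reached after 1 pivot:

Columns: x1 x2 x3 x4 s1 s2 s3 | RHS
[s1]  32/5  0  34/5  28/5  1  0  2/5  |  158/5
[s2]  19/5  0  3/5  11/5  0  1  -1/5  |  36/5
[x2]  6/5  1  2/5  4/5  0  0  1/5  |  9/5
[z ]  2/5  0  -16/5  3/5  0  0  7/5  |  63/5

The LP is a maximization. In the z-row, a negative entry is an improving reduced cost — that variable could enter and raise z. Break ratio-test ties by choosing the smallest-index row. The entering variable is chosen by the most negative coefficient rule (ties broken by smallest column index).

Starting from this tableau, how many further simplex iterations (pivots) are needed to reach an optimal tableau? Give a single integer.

pivot: x3 in, x2 out → z = 27
No improving column remains; optimal.

1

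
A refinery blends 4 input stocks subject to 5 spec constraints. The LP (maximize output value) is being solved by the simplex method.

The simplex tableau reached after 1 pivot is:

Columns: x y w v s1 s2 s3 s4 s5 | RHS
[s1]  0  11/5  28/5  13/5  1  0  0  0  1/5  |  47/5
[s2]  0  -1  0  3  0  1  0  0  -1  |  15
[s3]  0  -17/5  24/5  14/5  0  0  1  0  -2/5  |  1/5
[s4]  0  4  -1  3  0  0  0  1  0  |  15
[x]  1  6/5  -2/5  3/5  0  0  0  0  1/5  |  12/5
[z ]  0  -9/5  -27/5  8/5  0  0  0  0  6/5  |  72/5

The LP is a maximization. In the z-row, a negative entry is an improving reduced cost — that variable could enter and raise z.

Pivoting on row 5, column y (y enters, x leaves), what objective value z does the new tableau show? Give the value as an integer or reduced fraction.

Minimum ratio for y: (12/5)/(6/5) = 2.
z changes by −(z-row coeff of y)·ratio = −(-9/5)·2 = 18/5.
New z = 72/5 + (18/5) = 18.

18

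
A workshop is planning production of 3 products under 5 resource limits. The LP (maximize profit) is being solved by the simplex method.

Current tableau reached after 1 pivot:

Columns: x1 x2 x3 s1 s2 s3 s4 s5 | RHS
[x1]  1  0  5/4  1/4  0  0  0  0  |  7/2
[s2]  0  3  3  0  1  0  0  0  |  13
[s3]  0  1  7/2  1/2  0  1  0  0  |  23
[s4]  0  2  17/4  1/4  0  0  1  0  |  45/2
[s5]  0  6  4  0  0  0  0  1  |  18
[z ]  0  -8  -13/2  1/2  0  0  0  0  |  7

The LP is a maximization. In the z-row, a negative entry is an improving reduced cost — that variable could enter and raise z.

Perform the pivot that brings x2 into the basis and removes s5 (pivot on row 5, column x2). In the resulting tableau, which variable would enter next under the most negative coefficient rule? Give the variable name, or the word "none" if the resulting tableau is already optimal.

x3

Pivot element 6. New z-row = old z-row − (-8)·(row 5/6).
Updated z-row coefficients: x1: 0, x2: 0, x3: -7/6, s1: 1/2, s2: 0, s3: 0, s4: 0, s5: 4/3.
The most negative is -7/6 in column x3, so x3 would enter next.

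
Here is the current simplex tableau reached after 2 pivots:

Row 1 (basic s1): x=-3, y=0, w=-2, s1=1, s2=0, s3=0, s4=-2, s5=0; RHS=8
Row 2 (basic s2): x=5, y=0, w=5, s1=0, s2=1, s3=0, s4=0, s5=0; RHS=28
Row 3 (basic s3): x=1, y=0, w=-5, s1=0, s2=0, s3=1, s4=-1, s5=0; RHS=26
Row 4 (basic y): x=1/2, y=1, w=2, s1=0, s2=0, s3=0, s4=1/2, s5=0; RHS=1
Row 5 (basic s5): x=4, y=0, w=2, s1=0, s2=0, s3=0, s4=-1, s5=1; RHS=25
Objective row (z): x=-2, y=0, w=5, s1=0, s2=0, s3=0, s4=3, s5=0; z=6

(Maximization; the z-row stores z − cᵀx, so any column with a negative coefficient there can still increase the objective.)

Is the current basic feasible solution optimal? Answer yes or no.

no

Column x has objective-row coefficient -2, which is negative; an improving pivot exists, so not yet optimal.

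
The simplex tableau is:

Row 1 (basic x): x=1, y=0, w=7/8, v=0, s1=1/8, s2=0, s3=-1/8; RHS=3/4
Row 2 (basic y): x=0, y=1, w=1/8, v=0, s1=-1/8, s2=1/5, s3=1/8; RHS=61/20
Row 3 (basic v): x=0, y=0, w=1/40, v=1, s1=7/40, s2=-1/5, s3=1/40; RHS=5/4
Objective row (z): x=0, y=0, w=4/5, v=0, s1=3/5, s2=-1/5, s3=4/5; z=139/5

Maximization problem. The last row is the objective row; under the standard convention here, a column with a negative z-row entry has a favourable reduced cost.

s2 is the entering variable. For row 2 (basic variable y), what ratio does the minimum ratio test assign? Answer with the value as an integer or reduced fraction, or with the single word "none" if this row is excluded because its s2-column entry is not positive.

Ratio = RHS / (s2 entry) = (61/20) / (1/5) = 61/4.

61/4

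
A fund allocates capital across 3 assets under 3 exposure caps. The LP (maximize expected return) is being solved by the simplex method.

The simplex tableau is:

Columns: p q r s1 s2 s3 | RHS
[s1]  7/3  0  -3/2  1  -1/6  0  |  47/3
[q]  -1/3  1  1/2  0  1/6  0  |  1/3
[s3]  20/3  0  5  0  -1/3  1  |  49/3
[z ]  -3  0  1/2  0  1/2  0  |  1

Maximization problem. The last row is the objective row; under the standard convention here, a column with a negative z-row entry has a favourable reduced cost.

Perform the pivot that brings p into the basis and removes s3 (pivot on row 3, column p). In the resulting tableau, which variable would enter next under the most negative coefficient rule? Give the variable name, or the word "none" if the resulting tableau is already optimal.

Pivot element 20/3. New z-row = old z-row − (-3)·(row 3/(20/3)).
Updated z-row coefficients: p: 0, q: 0, r: 11/4, s1: 0, s2: 7/20, s3: 9/20.
No coefficient is strictly negative; the tableau after this pivot is optimal.

none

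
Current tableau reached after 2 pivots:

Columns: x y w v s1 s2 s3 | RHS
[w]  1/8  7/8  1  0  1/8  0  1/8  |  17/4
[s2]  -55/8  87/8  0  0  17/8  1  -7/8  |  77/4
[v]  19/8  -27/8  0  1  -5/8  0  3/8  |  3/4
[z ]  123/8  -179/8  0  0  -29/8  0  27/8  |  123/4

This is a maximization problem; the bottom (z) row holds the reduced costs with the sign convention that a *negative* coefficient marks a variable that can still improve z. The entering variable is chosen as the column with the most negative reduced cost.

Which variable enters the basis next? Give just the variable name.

Objective-row coefficients: x: 123/8, y: -179/8, w: 0, v: 0, s1: -29/8, s2: 0, s3: 27/8.
The most negative is -179/8 in column y, so y enters.

y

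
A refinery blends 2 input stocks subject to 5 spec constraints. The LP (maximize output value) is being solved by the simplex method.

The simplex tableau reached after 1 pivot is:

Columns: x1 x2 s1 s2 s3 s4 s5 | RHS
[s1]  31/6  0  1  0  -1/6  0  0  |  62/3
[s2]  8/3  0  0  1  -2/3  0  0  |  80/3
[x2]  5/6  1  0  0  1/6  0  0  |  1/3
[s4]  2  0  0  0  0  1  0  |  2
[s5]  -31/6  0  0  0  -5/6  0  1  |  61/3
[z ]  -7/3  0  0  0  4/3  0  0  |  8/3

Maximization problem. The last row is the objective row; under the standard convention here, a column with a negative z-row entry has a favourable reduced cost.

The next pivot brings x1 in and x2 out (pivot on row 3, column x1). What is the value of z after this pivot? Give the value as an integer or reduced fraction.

Minimum ratio for x1: (1/3)/(5/6) = 2/5.
z changes by −(z-row coeff of x1)·ratio = −(-7/3)·(2/5) = 14/15.
New z = 8/3 + (14/15) = 18/5.

18/5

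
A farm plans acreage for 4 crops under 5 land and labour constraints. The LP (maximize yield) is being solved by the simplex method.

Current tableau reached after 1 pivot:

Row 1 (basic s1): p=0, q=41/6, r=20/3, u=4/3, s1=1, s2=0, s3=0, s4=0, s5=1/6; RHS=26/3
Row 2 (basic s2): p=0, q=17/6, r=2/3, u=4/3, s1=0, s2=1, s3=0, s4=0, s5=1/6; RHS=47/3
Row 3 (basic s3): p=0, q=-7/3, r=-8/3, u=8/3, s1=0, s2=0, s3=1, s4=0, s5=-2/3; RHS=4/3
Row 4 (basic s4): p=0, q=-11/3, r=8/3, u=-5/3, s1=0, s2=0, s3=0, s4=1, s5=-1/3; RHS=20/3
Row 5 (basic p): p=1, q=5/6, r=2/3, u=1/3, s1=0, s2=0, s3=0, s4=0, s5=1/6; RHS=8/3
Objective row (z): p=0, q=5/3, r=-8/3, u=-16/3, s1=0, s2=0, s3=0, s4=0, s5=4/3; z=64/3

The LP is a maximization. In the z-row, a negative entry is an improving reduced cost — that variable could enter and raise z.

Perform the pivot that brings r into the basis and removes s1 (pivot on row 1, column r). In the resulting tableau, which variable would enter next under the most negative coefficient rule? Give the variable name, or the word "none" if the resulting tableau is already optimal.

u

Pivot element 20/3. New z-row = old z-row − (-8/3)·(row 1/(20/3)).
Updated z-row coefficients: p: 0, q: 22/5, r: 0, u: -24/5, s1: 2/5, s2: 0, s3: 0, s4: 0, s5: 7/5.
The most negative is -24/5 in column u, so u would enter next.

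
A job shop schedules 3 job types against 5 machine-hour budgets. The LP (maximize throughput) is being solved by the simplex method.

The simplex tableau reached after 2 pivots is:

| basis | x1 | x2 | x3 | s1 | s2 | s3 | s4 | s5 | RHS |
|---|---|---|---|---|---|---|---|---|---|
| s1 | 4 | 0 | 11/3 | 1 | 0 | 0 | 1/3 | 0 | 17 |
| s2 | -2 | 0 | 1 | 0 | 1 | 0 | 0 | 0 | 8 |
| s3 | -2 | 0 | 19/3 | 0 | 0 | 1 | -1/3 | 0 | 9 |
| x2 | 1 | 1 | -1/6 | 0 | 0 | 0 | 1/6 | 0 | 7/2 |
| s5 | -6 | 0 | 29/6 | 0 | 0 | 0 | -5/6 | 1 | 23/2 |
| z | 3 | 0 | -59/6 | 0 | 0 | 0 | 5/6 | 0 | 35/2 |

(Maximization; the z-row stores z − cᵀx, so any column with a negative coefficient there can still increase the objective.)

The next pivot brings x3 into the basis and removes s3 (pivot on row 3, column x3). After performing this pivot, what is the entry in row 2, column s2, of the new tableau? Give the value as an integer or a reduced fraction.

1

Pivot element is row 3, column x3: 19/3.
Normalize row 3: new (row 3, s2) = 0/(19/3) = 0.
row 2 ← row 2 − 1·(new row 3): 1 − 1·0 = 1.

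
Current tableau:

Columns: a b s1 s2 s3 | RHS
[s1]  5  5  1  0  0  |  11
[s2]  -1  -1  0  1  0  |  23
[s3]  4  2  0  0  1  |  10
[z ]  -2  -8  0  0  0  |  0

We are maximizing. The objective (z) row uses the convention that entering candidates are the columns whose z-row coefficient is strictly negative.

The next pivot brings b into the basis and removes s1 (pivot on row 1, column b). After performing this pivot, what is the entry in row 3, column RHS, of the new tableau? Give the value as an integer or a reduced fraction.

28/5

Pivot element is row 1, column b: 5.
Normalize row 1: new (row 1, RHS) = 11/5 = 11/5.
row 3 ← row 3 − 2·(new row 1): 10 − 2·(11/5) = 28/5.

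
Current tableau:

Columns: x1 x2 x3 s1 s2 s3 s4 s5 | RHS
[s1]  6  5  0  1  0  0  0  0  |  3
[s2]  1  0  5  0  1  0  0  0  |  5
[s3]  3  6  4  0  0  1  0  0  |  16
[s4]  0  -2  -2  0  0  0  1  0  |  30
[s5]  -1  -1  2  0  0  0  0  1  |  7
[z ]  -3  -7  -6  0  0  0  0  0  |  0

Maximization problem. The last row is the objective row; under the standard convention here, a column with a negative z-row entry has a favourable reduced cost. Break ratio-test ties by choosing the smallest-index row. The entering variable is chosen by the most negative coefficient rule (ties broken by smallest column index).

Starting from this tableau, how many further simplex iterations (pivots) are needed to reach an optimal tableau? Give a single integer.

pivot: x2 in, s1 out → z = 21/5
pivot: x3 in, s2 out → z = 51/5
No improving column remains; optimal.

2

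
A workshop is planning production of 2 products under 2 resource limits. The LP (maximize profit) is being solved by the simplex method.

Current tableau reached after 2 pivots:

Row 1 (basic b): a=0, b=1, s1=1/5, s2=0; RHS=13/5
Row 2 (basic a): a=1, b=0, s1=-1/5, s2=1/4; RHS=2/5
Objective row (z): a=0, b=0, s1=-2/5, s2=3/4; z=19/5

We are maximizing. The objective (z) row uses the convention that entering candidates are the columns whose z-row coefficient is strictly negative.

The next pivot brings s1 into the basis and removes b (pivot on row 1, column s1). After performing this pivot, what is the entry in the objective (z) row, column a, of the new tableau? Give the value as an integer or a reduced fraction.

0

Pivot element is row 1, column s1: 1/5.
Normalize row 1: new (row 1, a) = 0/(1/5) = 0.
z-row ← z-row − (-2/5)·(new row 1): 0 − (-2/5)·0 = 0.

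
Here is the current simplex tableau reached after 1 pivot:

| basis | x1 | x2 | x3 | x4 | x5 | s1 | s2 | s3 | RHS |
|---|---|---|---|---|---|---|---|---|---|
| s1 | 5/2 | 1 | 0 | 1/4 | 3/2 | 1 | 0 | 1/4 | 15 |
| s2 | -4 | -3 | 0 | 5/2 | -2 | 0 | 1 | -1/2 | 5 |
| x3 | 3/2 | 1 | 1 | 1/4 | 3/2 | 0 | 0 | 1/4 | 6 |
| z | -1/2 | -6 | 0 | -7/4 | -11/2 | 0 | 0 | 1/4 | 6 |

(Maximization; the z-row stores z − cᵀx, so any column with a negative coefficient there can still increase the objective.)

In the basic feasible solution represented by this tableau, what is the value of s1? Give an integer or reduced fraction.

15

s1 is basic (row 1); its value is the RHS of that row: 15.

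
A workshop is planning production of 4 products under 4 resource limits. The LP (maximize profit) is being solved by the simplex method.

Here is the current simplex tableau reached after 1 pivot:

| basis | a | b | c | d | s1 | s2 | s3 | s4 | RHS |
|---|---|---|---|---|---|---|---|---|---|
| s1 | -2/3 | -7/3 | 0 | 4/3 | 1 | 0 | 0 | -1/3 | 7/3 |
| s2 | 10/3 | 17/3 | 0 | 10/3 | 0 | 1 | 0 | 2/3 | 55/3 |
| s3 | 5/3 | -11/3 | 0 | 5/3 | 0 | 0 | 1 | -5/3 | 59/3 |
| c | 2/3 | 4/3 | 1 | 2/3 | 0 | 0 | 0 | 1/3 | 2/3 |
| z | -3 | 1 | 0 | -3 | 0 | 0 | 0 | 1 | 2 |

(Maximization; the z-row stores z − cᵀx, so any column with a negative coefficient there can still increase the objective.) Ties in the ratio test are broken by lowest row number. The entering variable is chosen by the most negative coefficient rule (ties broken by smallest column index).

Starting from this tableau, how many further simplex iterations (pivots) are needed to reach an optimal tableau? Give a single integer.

1

pivot: a in, c out → z = 5
No improving column remains; optimal.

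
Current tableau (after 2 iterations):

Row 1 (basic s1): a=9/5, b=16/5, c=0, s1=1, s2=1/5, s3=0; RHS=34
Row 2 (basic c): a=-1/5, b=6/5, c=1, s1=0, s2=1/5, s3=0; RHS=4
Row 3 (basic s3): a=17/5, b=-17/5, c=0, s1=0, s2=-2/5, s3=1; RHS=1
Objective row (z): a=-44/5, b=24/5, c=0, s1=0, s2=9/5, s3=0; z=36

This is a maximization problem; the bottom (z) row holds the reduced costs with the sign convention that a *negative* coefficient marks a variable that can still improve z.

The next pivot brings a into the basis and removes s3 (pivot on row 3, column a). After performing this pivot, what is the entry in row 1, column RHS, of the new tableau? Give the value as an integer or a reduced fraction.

Pivot element is row 3, column a: 17/5.
Normalize row 3: new (row 3, RHS) = 1/(17/5) = 5/17.
row 1 ← row 1 − (9/5)·(new row 3): 34 − (9/5)·(5/17) = 569/17.

569/17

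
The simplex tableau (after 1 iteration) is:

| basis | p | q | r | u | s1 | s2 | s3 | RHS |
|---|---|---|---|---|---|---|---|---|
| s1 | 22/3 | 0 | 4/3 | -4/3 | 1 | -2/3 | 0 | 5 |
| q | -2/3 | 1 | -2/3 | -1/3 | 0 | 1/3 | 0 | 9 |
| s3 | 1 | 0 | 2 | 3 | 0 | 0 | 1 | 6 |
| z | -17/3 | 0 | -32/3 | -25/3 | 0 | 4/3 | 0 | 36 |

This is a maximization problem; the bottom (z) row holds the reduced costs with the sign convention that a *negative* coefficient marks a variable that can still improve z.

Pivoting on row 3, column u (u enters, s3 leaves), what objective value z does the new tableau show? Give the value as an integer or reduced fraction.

158/3

Minimum ratio for u: 6/3 = 2.
z changes by −(z-row coeff of u)·ratio = −(-25/3)·2 = 50/3.
New z = 36 + (50/3) = 158/3.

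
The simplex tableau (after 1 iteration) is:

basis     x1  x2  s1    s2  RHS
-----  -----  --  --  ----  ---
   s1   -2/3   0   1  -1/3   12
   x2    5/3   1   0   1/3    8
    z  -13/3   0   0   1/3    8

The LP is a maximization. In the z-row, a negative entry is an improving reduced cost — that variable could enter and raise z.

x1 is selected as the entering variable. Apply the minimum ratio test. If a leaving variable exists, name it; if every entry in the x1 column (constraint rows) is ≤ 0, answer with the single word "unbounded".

Ratios: row 1 (s1): entry -2/3 ≤ 0, skip; row 2 (x2): 8/(5/3) = 24/5.
Minimum ratio is in the x2 row, so x2 leaves.

x2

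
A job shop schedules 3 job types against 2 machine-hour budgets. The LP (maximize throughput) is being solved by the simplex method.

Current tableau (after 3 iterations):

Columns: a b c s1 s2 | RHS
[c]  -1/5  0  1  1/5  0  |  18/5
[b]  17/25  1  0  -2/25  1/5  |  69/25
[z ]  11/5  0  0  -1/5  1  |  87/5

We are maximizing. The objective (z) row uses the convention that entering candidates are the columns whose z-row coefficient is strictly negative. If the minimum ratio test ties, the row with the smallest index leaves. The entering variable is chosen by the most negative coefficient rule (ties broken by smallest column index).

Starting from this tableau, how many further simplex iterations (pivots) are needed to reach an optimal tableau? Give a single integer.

pivot: s1 in, c out → z = 21
No improving column remains; optimal.

1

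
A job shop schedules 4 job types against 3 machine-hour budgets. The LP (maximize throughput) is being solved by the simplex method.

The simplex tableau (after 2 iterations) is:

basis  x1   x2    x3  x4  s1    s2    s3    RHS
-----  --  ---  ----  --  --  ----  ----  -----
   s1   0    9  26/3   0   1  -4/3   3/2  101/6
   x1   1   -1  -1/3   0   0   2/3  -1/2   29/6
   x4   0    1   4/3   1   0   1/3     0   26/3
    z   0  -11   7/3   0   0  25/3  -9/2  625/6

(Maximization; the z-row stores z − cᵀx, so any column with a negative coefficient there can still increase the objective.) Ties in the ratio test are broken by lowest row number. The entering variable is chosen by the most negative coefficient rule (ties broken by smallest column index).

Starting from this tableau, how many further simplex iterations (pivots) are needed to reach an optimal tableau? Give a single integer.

pivot: x2 in, s1 out → z = 3368/27
pivot: s3 in, x2 out → z = 464/3
No improving column remains; optimal.

2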